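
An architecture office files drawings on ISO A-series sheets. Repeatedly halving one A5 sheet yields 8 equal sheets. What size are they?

A8

8 = 2^3, so 3 halving steps.
A5 → A6 → … → A8 after 3 steps.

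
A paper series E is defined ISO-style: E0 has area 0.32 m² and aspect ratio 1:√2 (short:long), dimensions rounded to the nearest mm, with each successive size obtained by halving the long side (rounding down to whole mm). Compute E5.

Let E0's short side be w mm. w · w√2 = 0.32 m² = 320,000 mm², so w ≈ 475.7 mm and w√2 ≈ 672.7 mm → E0 = 476 × 673 mm.
E1: ⌊673/2⌋ × 476 = 336 × 476 mm
E2: ⌊476/2⌋ × 336 = 238 × 336 mm
E3: ⌊336/2⌋ × 238 = 168 × 238 mm
E4: ⌊238/2⌋ × 168 = 119 × 168 mm
E5: ⌊168/2⌋ × 119 = 84 × 119 mm

84 × 119 mm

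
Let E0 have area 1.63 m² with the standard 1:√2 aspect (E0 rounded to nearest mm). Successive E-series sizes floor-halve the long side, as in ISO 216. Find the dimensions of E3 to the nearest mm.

Let E0's short side be w mm. w · w√2 = 1.63 m² = 1,630,000 mm², so w ≈ 1073.6 mm and w√2 ≈ 1518.3 mm → E0 = 1074 × 1518 mm.
E1: ⌊1518/2⌋ × 1074 = 759 × 1074 mm
E2: ⌊1074/2⌋ × 759 = 537 × 759 mm
E3: ⌊759/2⌋ × 537 = 379 × 537 mm

379 × 537 mm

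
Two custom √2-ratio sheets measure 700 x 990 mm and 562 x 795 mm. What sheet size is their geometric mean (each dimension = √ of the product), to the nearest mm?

627 × 887 mm

Short side: √(700 · 562) = √393400 ≈ 627.2 → 627 mm
Long side: √(990 · 795) = √787050 ≈ 887.2 → 887 mm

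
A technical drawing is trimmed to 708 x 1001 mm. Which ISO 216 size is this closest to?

Aspect ratio 1001/708 ≈ 1.414 — close to the ISO √2 ≈ 1.414.
In the B-series (B0 = 1000 × 1414 mm): B1 = 707 × 1000 mm.
Off by 2 mm total — nearest standard size.

B1 (707 × 1000 mm)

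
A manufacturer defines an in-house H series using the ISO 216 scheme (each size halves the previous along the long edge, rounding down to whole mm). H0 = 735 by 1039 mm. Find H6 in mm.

H1: ⌊1039/2⌋ × 735 = 519 × 735 mm
H2: ⌊735/2⌋ × 519 = 367 × 519 mm
H3: ⌊519/2⌋ × 367 = 259 × 367 mm
H4: ⌊367/2⌋ × 259 = 183 × 259 mm
H5: ⌊259/2⌋ × 183 = 129 × 183 mm
H6: ⌊183/2⌋ × 129 = 91 × 129 mm

91 × 129 mm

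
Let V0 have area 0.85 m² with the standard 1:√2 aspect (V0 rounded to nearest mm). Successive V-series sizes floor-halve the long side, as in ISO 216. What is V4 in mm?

193 × 274 mm

Let V0's short side be w mm. w · w√2 = 0.85 m² = 850,000 mm², so w ≈ 775.3 mm and w√2 ≈ 1096.4 mm → V0 = 775 × 1096 mm.
V1: ⌊1096/2⌋ × 775 = 548 × 775 mm
V2: ⌊775/2⌋ × 548 = 387 × 548 mm
V3: ⌊548/2⌋ × 387 = 274 × 387 mm
V4: ⌊387/2⌋ × 274 = 193 × 274 mm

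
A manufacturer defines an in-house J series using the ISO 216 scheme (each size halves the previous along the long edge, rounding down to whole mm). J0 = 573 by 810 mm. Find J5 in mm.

101 × 143 mm

J1: ⌊810/2⌋ × 573 = 405 × 573 mm
J2: ⌊573/2⌋ × 405 = 286 × 405 mm
J3: ⌊405/2⌋ × 286 = 202 × 286 mm
J4: ⌊286/2⌋ × 202 = 143 × 202 mm
J5: ⌊202/2⌋ × 143 = 101 × 143 mm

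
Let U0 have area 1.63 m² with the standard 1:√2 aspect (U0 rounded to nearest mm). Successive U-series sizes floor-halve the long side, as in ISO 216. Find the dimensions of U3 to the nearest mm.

Let U0's short side be w mm. w · w√2 = 1.63 m² = 1,630,000 mm², so w ≈ 1073.6 mm and w√2 ≈ 1518.3 mm → U0 = 1074 × 1518 mm.
U1: ⌊1518/2⌋ × 1074 = 759 × 1074 mm
U2: ⌊1074/2⌋ × 759 = 537 × 759 mm
U3: ⌊759/2⌋ × 537 = 379 × 537 mm

379 × 537 mm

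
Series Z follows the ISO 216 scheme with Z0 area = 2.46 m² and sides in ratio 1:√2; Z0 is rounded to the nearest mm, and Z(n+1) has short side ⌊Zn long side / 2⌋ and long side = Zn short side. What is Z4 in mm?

329 × 466 mm

Let Z0's short side be w mm. w · w√2 = 2.46 m² = 2,460,000 mm², so w ≈ 1318.9 mm and w√2 ≈ 1865.2 mm → Z0 = 1319 × 1865 mm.
Z1: ⌊1865/2⌋ × 1319 = 932 × 1319 mm
Z2: ⌊1319/2⌋ × 932 = 659 × 932 mm
Z3: ⌊932/2⌋ × 659 = 466 × 659 mm
Z4: ⌊659/2⌋ × 466 = 329 × 466 mm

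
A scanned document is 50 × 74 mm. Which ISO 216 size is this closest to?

A8 (52 × 74 mm)

Aspect ratio 74/50 ≈ 1.480 (ISO target is √2 ≈ 1.414).
In the A-series (A0 area = 1 m²): A8 = 52 × 74 mm.
Off by 2 mm total — nearest standard size.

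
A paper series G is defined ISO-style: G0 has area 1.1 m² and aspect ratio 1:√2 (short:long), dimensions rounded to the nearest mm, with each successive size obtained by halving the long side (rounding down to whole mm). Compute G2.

441 × 623 mm

Let G0's short side be w mm. w · w√2 = 1.1 m² = 1,100,000 mm², so w ≈ 881.9 mm and w√2 ≈ 1247.3 mm → G0 = 882 × 1247 mm.
G1: ⌊1247/2⌋ × 882 = 623 × 882 mm
G2: ⌊882/2⌋ × 623 = 441 × 623 mm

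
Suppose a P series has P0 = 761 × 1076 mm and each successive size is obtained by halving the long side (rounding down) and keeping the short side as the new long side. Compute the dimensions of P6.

95 × 134 mm

P1: ⌊1076/2⌋ × 761 = 538 × 761 mm
P2: ⌊761/2⌋ × 538 = 380 × 538 mm
P3: ⌊538/2⌋ × 380 = 269 × 380 mm
P4: ⌊380/2⌋ × 269 = 190 × 269 mm
P5: ⌊269/2⌋ × 190 = 134 × 190 mm
P6: ⌊190/2⌋ × 134 = 95 × 134 mm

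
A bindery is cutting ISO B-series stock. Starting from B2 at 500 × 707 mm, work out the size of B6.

125 × 176 mm

B3: ⌊707/2⌋ × 500 = 353 × 500 mm
B4: ⌊500/2⌋ × 353 = 250 × 353 mm
B5: ⌊353/2⌋ × 250 = 176 × 250 mm
B6: ⌊250/2⌋ × 176 = 125 × 176 mm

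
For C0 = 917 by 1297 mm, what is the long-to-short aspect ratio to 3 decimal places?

1.414

1297 / 917 = 1.414
Matches √2 ≈ 1.414 — the ISO 216 defining ratio.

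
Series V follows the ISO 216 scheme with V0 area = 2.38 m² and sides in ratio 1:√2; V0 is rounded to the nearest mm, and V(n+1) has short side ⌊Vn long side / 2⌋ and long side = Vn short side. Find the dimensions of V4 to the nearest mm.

Let V0's short side be w mm. w · w√2 = 2.38 m² = 2,380,000 mm², so w ≈ 1297.3 mm and w√2 ≈ 1834.6 mm → V0 = 1297 × 1835 mm.
V1: ⌊1835/2⌋ × 1297 = 917 × 1297 mm
V2: ⌊1297/2⌋ × 917 = 648 × 917 mm
V3: ⌊917/2⌋ × 648 = 458 × 648 mm
V4: ⌊648/2⌋ × 458 = 324 × 458 mm

324 × 458 mm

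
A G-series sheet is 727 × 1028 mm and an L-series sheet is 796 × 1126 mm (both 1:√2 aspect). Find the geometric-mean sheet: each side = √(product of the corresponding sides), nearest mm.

761 × 1076 mm

Short side: √(727 · 796) = √578692 ≈ 760.7 → 761 mm
Long side: √(1028 · 1126) = √1157528 ≈ 1075.9 → 1076 mm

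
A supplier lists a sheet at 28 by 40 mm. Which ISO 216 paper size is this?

Aspect ratio 40/28 ≈ 1.429 — close to the ISO √2 ≈ 1.414.
In the C-series (envelope sizes, between A and B): C10 = 28 × 40 mm.

C10 (28 × 40 mm)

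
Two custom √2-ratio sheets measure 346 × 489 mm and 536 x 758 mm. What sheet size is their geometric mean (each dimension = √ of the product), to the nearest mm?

Short side: √(346 · 536) = √185456 ≈ 430.6 → 431 mm
Long side: √(489 · 758) = √370662 ≈ 608.8 → 609 mm

431 × 609 mm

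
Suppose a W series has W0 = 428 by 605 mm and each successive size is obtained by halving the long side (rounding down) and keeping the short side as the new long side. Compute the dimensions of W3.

151 × 214 mm

W1: ⌊605/2⌋ × 428 = 302 × 428 mm
W2: ⌊428/2⌋ × 302 = 214 × 302 mm
W3: ⌊302/2⌋ × 214 = 151 × 214 mm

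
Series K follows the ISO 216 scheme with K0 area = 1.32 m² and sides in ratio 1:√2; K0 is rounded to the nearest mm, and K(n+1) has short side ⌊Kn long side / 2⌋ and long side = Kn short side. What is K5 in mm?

170 × 241 mm

Let K0's short side be w mm. w · w√2 = 1.32 m² = 1,320,000 mm², so w ≈ 966.1 mm and w√2 ≈ 1366.3 mm → K0 = 966 × 1366 mm.
K1: ⌊1366/2⌋ × 966 = 683 × 966 mm
K2: ⌊966/2⌋ × 683 = 483 × 683 mm
K3: ⌊683/2⌋ × 483 = 341 × 483 mm
K4: ⌊483/2⌋ × 341 = 241 × 341 mm
K5: ⌊341/2⌋ × 241 = 170 × 241 mm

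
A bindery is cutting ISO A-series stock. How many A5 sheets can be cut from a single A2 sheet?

Each ISO step halves the sheet: 1 × A2 → 2 × A3 → 4 × A4 → 8 × A5
From A2 to A5 is 3 halving steps: 2^3 = 8.

8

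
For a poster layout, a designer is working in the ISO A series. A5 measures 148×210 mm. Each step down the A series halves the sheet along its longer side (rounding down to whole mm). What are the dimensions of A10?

26 × 37 mm

A6: ⌊210/2⌋ × 148 = 105 × 148 mm
A7: ⌊148/2⌋ × 105 = 74 × 105 mm
A8: ⌊105/2⌋ × 74 = 52 × 74 mm
A9: ⌊74/2⌋ × 52 = 37 × 52 mm
A10: ⌊52/2⌋ × 37 = 26 × 37 mm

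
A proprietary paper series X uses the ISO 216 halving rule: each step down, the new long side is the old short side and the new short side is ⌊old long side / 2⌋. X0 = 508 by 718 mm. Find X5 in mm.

X1: ⌊718/2⌋ × 508 = 359 × 508 mm
X2: ⌊508/2⌋ × 359 = 254 × 359 mm
X3: ⌊359/2⌋ × 254 = 179 × 254 mm
X4: ⌊254/2⌋ × 179 = 127 × 179 mm
X5: ⌊179/2⌋ × 127 = 89 × 127 mm

89 × 127 mm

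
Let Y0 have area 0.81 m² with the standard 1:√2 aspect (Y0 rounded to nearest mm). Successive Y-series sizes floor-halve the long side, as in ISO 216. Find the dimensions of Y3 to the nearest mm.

Let Y0's short side be w mm. w · w√2 = 0.81 m² = 810,000 mm², so w ≈ 756.8 mm and w√2 ≈ 1070.3 mm → Y0 = 757 × 1070 mm.
Y1: ⌊1070/2⌋ × 757 = 535 × 757 mm
Y2: ⌊757/2⌋ × 535 = 378 × 535 mm
Y3: ⌊535/2⌋ × 378 = 267 × 378 mm

267 × 378 mm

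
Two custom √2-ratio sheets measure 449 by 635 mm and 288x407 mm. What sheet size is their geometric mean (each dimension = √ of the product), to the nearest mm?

Short side: √(449 · 288) = √129312 ≈ 359.6 → 360 mm
Long side: √(635 · 407) = √258445 ≈ 508.4 → 508 mm

360 × 508 mm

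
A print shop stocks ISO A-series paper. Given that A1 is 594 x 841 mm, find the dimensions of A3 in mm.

297 × 420 mm

A2: ⌊841/2⌋ × 594 = 420 × 594 mm
A3: ⌊594/2⌋ × 420 = 297 × 420 mm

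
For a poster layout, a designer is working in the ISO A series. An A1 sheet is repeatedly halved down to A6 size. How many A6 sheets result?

32

A1 = 594 × 841 mm; A6 = 105 × 148 mm.
Each halving step doubles the count; 5 steps from A1 to A6.
2^5 = 32.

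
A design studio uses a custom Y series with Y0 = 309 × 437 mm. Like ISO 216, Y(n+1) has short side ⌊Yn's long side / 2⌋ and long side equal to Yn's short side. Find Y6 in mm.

38 × 54 mm

Y1 = 218 × 309 mm (from Y0 by 1 halving).
Y2: ⌊309/2⌋ × 218 = 154 × 218 mm
Y3: ⌊218/2⌋ × 154 = 109 × 154 mm
Y4: ⌊154/2⌋ × 109 = 77 × 109 mm
Y5: ⌊109/2⌋ × 77 = 54 × 77 mm
Y6: ⌊77/2⌋ × 54 = 38 × 54 mm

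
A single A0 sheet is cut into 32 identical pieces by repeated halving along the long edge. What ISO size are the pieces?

32 = 2^5, so 5 halving steps.
A0 → A1 → … → A5 after 5 steps.

A5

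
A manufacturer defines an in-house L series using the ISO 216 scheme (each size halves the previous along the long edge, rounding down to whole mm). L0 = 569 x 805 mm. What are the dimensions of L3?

201 × 284 mm

L1: ⌊805/2⌋ × 569 = 402 × 569 mm
L2: ⌊569/2⌋ × 402 = 284 × 402 mm
L3: ⌊402/2⌋ × 284 = 201 × 284 mm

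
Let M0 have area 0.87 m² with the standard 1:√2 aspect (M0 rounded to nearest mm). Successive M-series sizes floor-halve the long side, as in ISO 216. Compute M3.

Let M0's short side be w mm. w · w√2 = 0.87 m² = 870,000 mm², so w ≈ 784.3 mm and w√2 ≈ 1109.2 mm → M0 = 784 × 1109 mm.
M1: ⌊1109/2⌋ × 784 = 554 × 784 mm
M2: ⌊784/2⌋ × 554 = 392 × 554 mm
M3: ⌊554/2⌋ × 392 = 277 × 392 mm

277 × 392 mm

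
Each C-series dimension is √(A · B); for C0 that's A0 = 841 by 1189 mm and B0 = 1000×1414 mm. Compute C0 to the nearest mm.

Short: √(841 · 1000) = √841000 ≈ 917.1 mm.
Long: √(1189 · 1414) = √1681246 ≈ 1296.6 mm.

917 × 1297 mm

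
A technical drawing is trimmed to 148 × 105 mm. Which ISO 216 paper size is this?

Aspect ratio 148/105 ≈ 1.410 — close to the ISO √2 ≈ 1.414.
In the A-series (A0 area = 1 m²): A6 = 105 × 148 mm.

A6 (105 × 148 mm)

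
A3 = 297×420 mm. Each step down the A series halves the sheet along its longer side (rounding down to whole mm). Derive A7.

A4: ⌊420/2⌋ × 297 = 210 × 297 mm
A5: ⌊297/2⌋ × 210 = 148 × 210 mm
A6: ⌊210/2⌋ × 148 = 105 × 148 mm
A7: ⌊148/2⌋ × 105 = 74 × 105 mm

74 × 105 mm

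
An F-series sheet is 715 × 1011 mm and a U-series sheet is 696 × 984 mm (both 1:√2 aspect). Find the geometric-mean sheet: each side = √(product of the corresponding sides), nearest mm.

705 × 997 mm

Short side: √(715 · 696) = √497640 ≈ 705.4 → 705 mm
Long side: √(1011 · 984) = √994824 ≈ 997.4 → 997 mm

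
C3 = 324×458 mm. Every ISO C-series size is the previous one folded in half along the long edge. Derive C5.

162 × 229 mm

C4: ⌊458/2⌋ × 324 = 229 × 324 mm
C5: ⌊324/2⌋ × 229 = 162 × 229 mm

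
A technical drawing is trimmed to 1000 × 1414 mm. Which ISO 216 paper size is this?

B0 (1000 × 1414 mm)

Aspect ratio 1414/1000 ≈ 1.414 — close to the ISO √2 ≈ 1.414.
In the B-series (B0 = 1000 × 1414 mm): B0 = 1000 × 1414 mm.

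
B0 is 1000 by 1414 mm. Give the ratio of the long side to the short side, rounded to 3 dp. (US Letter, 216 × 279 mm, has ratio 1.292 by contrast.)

1.414

1414 / 1000 = 1.414
Matches √2 ≈ 1.414 — the ISO 216 defining ratio.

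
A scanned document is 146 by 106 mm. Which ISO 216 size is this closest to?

A6 (105 × 148 mm)

Aspect ratio 146/106 ≈ 1.377 (ISO target is √2 ≈ 1.414).
In the A-series (A0 area = 1 m²): A6 = 105 × 148 mm.
Off by 3 mm total — nearest standard size.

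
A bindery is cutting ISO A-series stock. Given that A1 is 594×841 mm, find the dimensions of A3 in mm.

297 × 420 mm

A2: ⌊841/2⌋ × 594 = 420 × 594 mm
A3: ⌊594/2⌋ × 420 = 297 × 420 mm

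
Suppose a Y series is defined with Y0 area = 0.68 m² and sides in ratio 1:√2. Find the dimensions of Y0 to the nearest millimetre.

693 × 981 mm

Let the short side be w mm. Then w · w√2 = 0.68 m² = 680,000 mm².
w² = 680,000/√2, so w ≈ 693.4 mm; long side = w√2 ≈ 980.6 mm.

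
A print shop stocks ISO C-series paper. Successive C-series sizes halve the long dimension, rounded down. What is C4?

229 × 324 mm

C0 = 917 × 1297 mm (C0 is the geometric mean of A0 and B0, aspect 1:√2).
C1: ⌊1297/2⌋ × 917 = 648 × 917 mm
C2: ⌊917/2⌋ × 648 = 458 × 648 mm
C3: ⌊648/2⌋ × 458 = 324 × 458 mm
C4: ⌊458/2⌋ × 324 = 229 × 324 mm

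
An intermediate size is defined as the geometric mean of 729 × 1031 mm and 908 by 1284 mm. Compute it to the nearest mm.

814 × 1151 mm

Short side: √(729 · 908) = √661932 ≈ 813.6 → 814 mm
Long side: √(1031 · 1284) = √1323804 ≈ 1150.6 → 1151 mm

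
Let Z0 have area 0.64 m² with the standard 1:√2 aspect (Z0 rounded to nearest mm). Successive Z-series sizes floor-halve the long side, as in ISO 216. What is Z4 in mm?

168 × 237 mm

Let Z0's short side be w mm. w · w√2 = 0.64 m² = 640,000 mm², so w ≈ 672.7 mm and w√2 ≈ 951.4 mm → Z0 = 673 × 951 mm.
Z1: ⌊951/2⌋ × 673 = 475 × 673 mm
Z2: ⌊673/2⌋ × 475 = 336 × 475 mm
Z3: ⌊475/2⌋ × 336 = 237 × 336 mm
Z4: ⌊336/2⌋ × 237 = 168 × 237 mm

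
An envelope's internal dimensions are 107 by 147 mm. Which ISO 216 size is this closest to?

A6 (105 × 148 mm)

Aspect ratio 147/107 ≈ 1.374 (ISO target is √2 ≈ 1.414).
In the A-series (A0 area = 1 m²): A6 = 105 × 148 mm.
Off by 3 mm total — nearest standard size.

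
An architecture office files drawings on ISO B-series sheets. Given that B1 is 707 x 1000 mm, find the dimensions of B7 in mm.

B2: ⌊1000/2⌋ × 707 = 500 × 707 mm
B3: ⌊707/2⌋ × 500 = 353 × 500 mm
B4: ⌊500/2⌋ × 353 = 250 × 353 mm
B5: ⌊353/2⌋ × 250 = 176 × 250 mm
B6: ⌊250/2⌋ × 176 = 125 × 176 mm
B7: ⌊176/2⌋ × 125 = 88 × 125 mm

88 × 125 mm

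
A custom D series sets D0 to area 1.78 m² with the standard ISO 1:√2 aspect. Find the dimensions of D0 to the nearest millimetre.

1122 × 1587 mm

Let the short side be w mm. Then w · w√2 = 1.78 m² = 1,780,000 mm².
w² = 1,780,000/√2, so w ≈ 1121.9 mm; long side = w√2 ≈ 1586.6 mm.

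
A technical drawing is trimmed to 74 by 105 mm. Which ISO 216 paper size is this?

Aspect ratio 105/74 ≈ 1.419 — close to the ISO √2 ≈ 1.414.
In the A-series (A0 area = 1 m²): A7 = 74 × 105 mm.

A7 (74 × 105 mm)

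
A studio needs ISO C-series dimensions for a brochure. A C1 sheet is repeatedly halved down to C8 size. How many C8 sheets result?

128

C1 = 648 × 917 mm; C8 = 57 × 81 mm.
Each halving step doubles the count; 7 steps from C1 to C8.
2^7 = 128.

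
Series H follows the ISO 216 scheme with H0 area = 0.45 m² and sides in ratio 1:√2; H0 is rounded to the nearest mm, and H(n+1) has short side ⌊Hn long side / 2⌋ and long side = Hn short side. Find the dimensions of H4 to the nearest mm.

141 × 199 mm

Let H0's short side be w mm. w · w√2 = 0.45 m² = 450,000 mm², so w ≈ 564.1 mm and w√2 ≈ 797.7 mm → H0 = 564 × 798 mm.
H1: ⌊798/2⌋ × 564 = 399 × 564 mm
H2: ⌊564/2⌋ × 399 = 282 × 399 mm
H3: ⌊399/2⌋ × 282 = 199 × 282 mm
H4: ⌊282/2⌋ × 199 = 141 × 199 mm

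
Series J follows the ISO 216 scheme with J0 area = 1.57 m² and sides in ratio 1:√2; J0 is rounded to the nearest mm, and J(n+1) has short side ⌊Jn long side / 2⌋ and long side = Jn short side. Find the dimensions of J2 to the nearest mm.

Let J0's short side be w mm. w · w√2 = 1.57 m² = 1,570,000 mm², so w ≈ 1053.6 mm and w√2 ≈ 1490.1 mm → J0 = 1054 × 1490 mm.
J1: ⌊1490/2⌋ × 1054 = 745 × 1054 mm
J2: ⌊1054/2⌋ × 745 = 527 × 745 mm

527 × 745 mm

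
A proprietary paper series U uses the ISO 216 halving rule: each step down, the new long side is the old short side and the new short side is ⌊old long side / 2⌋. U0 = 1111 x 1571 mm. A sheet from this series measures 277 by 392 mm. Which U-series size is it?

U4

U0: 1111 × 1571 mm
U1: 785 × 1111 mm
U2: 555 × 785 mm
U3: 392 × 555 mm
U4: 277 × 392 mm
U5: 196 × 277 mm
→ matches U4.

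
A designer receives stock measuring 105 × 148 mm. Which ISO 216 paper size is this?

Aspect ratio 148/105 ≈ 1.410 — close to the ISO √2 ≈ 1.414.
In the A-series (A0 area = 1 m²): A6 = 105 × 148 mm.

A6 (105 × 148 mm)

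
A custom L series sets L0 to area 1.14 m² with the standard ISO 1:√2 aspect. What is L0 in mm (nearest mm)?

Let the short side be w mm. Then w · w√2 = 1.14 m² = 1,140,000 mm².
w² = 1,140,000/√2, so w ≈ 897.8 mm; long side = w√2 ≈ 1269.7 mm.

898 × 1270 mm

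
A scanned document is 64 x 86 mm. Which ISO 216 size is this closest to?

B8 (62 × 88 mm)

Aspect ratio 86/64 ≈ 1.344 (ISO target is √2 ≈ 1.414).
In the B-series (B0 = 1000 × 1414 mm): B8 = 62 × 88 mm.
Off by 4 mm total — nearest standard size.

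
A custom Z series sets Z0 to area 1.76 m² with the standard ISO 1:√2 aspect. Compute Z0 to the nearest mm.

Let the short side be w mm. Then w · w√2 = 1.76 m² = 1,760,000 mm².
w² = 1,760,000/√2, so w ≈ 1115.6 mm; long side = w√2 ≈ 1577.7 mm.

1116 × 1578 mm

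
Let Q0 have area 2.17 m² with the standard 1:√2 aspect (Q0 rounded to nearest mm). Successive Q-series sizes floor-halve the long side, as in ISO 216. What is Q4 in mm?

309 × 438 mm

Let Q0's short side be w mm. w · w√2 = 2.17 m² = 2,170,000 mm², so w ≈ 1238.7 mm and w√2 ≈ 1751.8 mm → Q0 = 1239 × 1752 mm.
Q1: ⌊1752/2⌋ × 1239 = 876 × 1239 mm
Q2: ⌊1239/2⌋ × 876 = 619 × 876 mm
Q3: ⌊876/2⌋ × 619 = 438 × 619 mm
Q4: ⌊619/2⌋ × 438 = 309 × 438 mm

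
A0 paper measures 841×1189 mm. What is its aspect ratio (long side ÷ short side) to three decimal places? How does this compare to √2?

1189 / 841 = 1.414
Matches √2 ≈ 1.414 — the ISO 216 defining ratio.

1.414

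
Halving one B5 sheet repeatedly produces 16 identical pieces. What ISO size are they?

B9

16 = 2^4, so 4 halving steps.
B5 → B6 → … → B9 after 4 steps.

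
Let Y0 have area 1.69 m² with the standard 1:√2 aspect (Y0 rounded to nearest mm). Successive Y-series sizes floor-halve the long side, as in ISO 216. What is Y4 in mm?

273 × 386 mm

Let Y0's short side be w mm. w · w√2 = 1.69 m² = 1,690,000 mm², so w ≈ 1093.2 mm and w√2 ≈ 1546.0 mm → Y0 = 1093 × 1546 mm.
Y1: ⌊1546/2⌋ × 1093 = 773 × 1093 mm
Y2: ⌊1093/2⌋ × 773 = 546 × 773 mm
Y3: ⌊773/2⌋ × 546 = 386 × 546 mm
Y4: ⌊546/2⌋ × 386 = 273 × 386 mm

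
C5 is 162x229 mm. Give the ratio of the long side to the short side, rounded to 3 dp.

1.414

229 / 162 = 1.414
Matches √2 ≈ 1.414 — the ISO 216 defining ratio.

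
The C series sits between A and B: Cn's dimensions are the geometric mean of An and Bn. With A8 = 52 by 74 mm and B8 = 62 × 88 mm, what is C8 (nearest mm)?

57 × 81 mm

Short side: √(52 · 62) = √3224 ≈ 56.8 → 57 mm
Long side: √(74 · 88) = √6512 ≈ 80.7 → 81 mm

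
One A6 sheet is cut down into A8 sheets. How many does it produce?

Each ISO step halves the sheet: 1 × A6 → 2 × A7 → 4 × A8
From A6 to A8 is 2 halving steps: 2^2 = 4.

4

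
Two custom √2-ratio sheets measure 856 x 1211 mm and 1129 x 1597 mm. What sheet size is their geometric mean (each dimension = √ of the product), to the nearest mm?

Short side: √(856 · 1129) = √966424 ≈ 983.1 → 983 mm
Long side: √(1211 · 1597) = √1933967 ≈ 1390.7 → 1391 mm

983 × 1391 mm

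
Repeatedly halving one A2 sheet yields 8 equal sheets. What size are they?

A5

8 = 2^3, so 3 halving steps.
A2 → A3 → … → A5 after 3 steps.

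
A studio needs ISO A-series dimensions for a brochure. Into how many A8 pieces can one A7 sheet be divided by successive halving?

A7 = 74 × 105 mm; A8 = 52 × 74 mm.
Each halving step doubles the count; 1 step from A7 to A8.
2^1 = 2.

2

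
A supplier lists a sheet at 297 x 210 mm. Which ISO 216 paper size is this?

Aspect ratio 297/210 ≈ 1.414 — close to the ISO √2 ≈ 1.414.
In the A-series (A0 area = 1 m²): A4 = 210 × 297 mm.

A4 (210 × 297 mm)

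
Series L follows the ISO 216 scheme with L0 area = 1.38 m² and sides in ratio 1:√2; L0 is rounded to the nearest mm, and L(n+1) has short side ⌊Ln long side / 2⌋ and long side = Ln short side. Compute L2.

Let L0's short side be w mm. w · w√2 = 1.38 m² = 1,380,000 mm², so w ≈ 987.8 mm and w√2 ≈ 1397.0 mm → L0 = 988 × 1397 mm.
L1: ⌊1397/2⌋ × 988 = 698 × 988 mm
L2: ⌊988/2⌋ × 698 = 494 × 698 mm

494 × 698 mm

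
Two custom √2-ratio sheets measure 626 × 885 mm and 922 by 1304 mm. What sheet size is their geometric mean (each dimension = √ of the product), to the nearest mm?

Short side: √(626 · 922) = √577172 ≈ 759.7 → 760 mm
Long side: √(885 · 1304) = √1154040 ≈ 1074.3 → 1074 mm

760 × 1074 mm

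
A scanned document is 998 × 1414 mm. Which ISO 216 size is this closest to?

Aspect ratio 1414/998 ≈ 1.417 — close to the ISO √2 ≈ 1.414.
In the B-series (B0 = 1000 × 1414 mm): B0 = 1000 × 1414 mm.
Off by 2 mm total — nearest standard size.

B0 (1000 × 1414 mm)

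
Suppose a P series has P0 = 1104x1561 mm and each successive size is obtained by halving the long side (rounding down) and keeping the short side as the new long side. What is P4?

P1: ⌊1561/2⌋ × 1104 = 780 × 1104 mm
P2: ⌊1104/2⌋ × 780 = 552 × 780 mm
P3: ⌊780/2⌋ × 552 = 390 × 552 mm
P4: ⌊552/2⌋ × 390 = 276 × 390 mm

276 × 390 mm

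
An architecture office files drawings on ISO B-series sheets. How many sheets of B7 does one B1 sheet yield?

Each ISO step halves the sheet: 1 × B1 → 2 × B2 → 4 × B3 → 8 × B4 → …
From B1 to B7 is 6 halving steps: 2^6 = 64.

64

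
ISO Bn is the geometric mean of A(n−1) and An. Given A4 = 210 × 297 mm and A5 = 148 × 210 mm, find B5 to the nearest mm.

176 × 250 mm

Short side: √(210 · 148) = √31080 ≈ 176.3 → 176 mm
Long side: √(297 · 210) = √62370 ≈ 249.7 → 250 mm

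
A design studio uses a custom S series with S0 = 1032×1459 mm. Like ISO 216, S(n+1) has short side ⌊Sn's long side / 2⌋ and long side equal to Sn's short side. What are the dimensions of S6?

129 × 182 mm

S1 = 729 × 1032 mm (from S0 by 1 halving).
S2: ⌊1032/2⌋ × 729 = 516 × 729 mm
S3: ⌊729/2⌋ × 516 = 364 × 516 mm
S4: ⌊516/2⌋ × 364 = 258 × 364 mm
S5: ⌊364/2⌋ × 258 = 182 × 258 mm
S6: ⌊258/2⌋ × 182 = 129 × 182 mm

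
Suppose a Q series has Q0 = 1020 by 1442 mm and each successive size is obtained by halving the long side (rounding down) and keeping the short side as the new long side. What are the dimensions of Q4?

Q1: ⌊1442/2⌋ × 1020 = 721 × 1020 mm
Q2: ⌊1020/2⌋ × 721 = 510 × 721 mm
Q3: ⌊721/2⌋ × 510 = 360 × 510 mm
Q4: ⌊510/2⌋ × 360 = 255 × 360 mm

255 × 360 mm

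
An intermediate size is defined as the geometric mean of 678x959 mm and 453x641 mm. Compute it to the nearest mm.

554 × 784 mm

Short side: √(678 · 453) = √307134 ≈ 554.2 → 554 mm
Long side: √(959 · 641) = √614719 ≈ 784.0 → 784 mm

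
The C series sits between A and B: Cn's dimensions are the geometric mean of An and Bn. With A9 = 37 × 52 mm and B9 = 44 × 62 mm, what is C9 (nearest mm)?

40 × 57 mm

Short side: √(37 · 44) = √1628 ≈ 40.3 → 40 mm
Long side: √(52 · 62) = √3224 ≈ 56.8 → 57 mm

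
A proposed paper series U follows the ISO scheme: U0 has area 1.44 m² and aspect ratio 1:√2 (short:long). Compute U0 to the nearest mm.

1009 × 1427 mm

Let the short side be w mm. Then w · w√2 = 1.44 m² = 1,440,000 mm².
w² = 1,440,000/√2, so w ≈ 1009.1 mm; long side = w√2 ≈ 1427.0 mm.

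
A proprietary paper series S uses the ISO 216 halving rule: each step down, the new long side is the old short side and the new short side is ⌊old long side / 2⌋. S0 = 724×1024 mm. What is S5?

128 × 181 mm

S1 = 512 × 724 mm (from S0 by 1 halving).
S2: ⌊724/2⌋ × 512 = 362 × 512 mm
S3: ⌊512/2⌋ × 362 = 256 × 362 mm
S4: ⌊362/2⌋ × 256 = 181 × 256 mm
S5: ⌊256/2⌋ × 181 = 128 × 181 mm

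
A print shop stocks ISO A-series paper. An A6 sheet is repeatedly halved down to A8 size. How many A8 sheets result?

A6 = 105 × 148 mm; A8 = 52 × 74 mm.
Each halving step doubles the count; 2 steps from A6 to A8.
2^2 = 4.

4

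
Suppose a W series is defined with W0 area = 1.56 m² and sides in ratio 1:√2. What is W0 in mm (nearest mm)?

1050 × 1485 mm

Let the short side be w mm. Then w · w√2 = 1.56 m² = 1,560,000 mm².
w² = 1,560,000/√2, so w ≈ 1050.3 mm; long side = w√2 ≈ 1485.3 mm.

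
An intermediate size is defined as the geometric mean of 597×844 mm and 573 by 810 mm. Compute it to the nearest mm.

Short side: √(597 · 573) = √342081 ≈ 584.9 → 585 mm
Long side: √(844 · 810) = √683640 ≈ 826.8 → 827 mm

585 × 827 mm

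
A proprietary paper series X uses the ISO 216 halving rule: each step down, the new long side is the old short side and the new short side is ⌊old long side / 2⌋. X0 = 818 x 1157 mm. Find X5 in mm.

144 × 204 mm

X1 = 578 × 818 mm (from X0 by 1 halving).
X2: ⌊818/2⌋ × 578 = 409 × 578 mm
X3: ⌊578/2⌋ × 409 = 289 × 409 mm
X4: ⌊409/2⌋ × 289 = 204 × 289 mm
X5: ⌊289/2⌋ × 204 = 144 × 204 mm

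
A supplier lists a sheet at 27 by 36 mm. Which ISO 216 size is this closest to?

A10 (26 × 37 mm)

Aspect ratio 36/27 ≈ 1.333 (ISO target is √2 ≈ 1.414).
In the A-series (A0 area = 1 m²): A10 = 26 × 37 mm.
Off by 2 mm total — nearest standard size.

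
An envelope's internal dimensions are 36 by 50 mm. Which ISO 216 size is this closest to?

A9 (37 × 52 mm)

Aspect ratio 50/36 ≈ 1.389 (ISO target is √2 ≈ 1.414).
In the A-series (A0 area = 1 m²): A9 = 37 × 52 mm.
Off by 3 mm total — nearest standard size.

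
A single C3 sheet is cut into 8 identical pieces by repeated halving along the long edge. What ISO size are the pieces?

C6

8 = 2^3, so 3 halving steps.
C3 → C4 → … → C6 after 3 steps.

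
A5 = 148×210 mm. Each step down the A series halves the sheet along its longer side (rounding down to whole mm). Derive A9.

37 × 52 mm

A6: ⌊210/2⌋ × 148 = 105 × 148 mm
A7: ⌊148/2⌋ × 105 = 74 × 105 mm
A8: ⌊105/2⌋ × 74 = 52 × 74 mm
A9: ⌊74/2⌋ × 52 = 37 × 52 mm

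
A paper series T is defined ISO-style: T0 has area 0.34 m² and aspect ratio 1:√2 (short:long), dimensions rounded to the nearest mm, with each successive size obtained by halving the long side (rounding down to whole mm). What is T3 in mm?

Let T0's short side be w mm. w · w√2 = 0.34 m² = 340,000 mm², so w ≈ 490.3 mm and w√2 ≈ 693.4 mm → T0 = 490 × 693 mm.
T1: ⌊693/2⌋ × 490 = 346 × 490 mm
T2: ⌊490/2⌋ × 346 = 245 × 346 mm
T3: ⌊346/2⌋ × 245 = 173 × 245 mm

173 × 245 mm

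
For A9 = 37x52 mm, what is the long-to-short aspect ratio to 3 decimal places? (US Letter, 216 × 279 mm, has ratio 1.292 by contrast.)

1.405

52 / 37 = 1.405
ISO 216 targets √2 ≈ 1.414; the -0.009 deviation is from mm rounding.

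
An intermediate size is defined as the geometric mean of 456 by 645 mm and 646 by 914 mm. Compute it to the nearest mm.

543 × 768 mm

Short side: √(456 · 646) = √294576 ≈ 542.7 → 543 mm
Long side: √(645 · 914) = √589530 ≈ 767.8 → 768 mm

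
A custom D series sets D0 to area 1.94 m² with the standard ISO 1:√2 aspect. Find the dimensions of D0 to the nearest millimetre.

Let the short side be w mm. Then w · w√2 = 1.94 m² = 1,940,000 mm².
w² = 1,940,000/√2, so w ≈ 1171.2 mm; long side = w√2 ≈ 1656.4 mm.

1171 × 1656 mm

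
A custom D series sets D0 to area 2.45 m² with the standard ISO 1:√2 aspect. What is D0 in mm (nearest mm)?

1316 × 1861 mm

Let the short side be w mm. Then w · w√2 = 2.45 m² = 2,450,000 mm².
w² = 2,450,000/√2, so w ≈ 1316.2 mm; long side = w√2 ≈ 1861.4 mm.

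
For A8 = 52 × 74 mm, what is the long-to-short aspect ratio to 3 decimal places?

1.423

74 / 52 = 1.423
ISO 216 targets √2 ≈ 1.414; the +0.009 deviation is from mm rounding.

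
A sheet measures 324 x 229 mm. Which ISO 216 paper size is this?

Aspect ratio 324/229 ≈ 1.415 — close to the ISO √2 ≈ 1.414.
In the C-series (envelope sizes, between A and B): C4 = 229 × 324 mm.

C4 (229 × 324 mm)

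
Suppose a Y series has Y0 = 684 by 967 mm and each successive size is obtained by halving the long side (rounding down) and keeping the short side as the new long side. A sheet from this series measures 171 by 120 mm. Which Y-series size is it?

Y0: 684 × 967 mm
Y1: 483 × 684 mm
Y2: 342 × 483 mm
Y3: 241 × 342 mm
Y4: 171 × 241 mm
Y5: 120 × 171 mm
Y6: 85 × 120 mm
→ matches Y5.

Y5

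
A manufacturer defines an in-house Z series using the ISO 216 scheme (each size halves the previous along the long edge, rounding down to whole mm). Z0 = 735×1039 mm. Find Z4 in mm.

183 × 259 mm

Z1: ⌊1039/2⌋ × 735 = 519 × 735 mm
Z2: ⌊735/2⌋ × 519 = 367 × 519 mm
Z3: ⌊519/2⌋ × 367 = 259 × 367 mm
Z4: ⌊367/2⌋ × 259 = 183 × 259 mm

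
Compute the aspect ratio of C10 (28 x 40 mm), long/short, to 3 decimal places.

1.429

40 / 28 = 1.429
ISO 216 targets √2 ≈ 1.414; the +0.014 deviation is from mm rounding.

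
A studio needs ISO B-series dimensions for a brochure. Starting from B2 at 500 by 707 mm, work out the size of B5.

B3: ⌊707/2⌋ × 500 = 353 × 500 mm
B4: ⌊500/2⌋ × 353 = 250 × 353 mm
B5: ⌊353/2⌋ × 250 = 176 × 250 mm

176 × 250 mm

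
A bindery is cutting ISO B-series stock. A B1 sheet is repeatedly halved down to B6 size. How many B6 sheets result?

Each ISO step halves the sheet: 1 × B1 → 2 × B2 → 4 × B3 → 8 × B4 → …
From B1 to B6 is 5 halving steps: 2^5 = 32.

32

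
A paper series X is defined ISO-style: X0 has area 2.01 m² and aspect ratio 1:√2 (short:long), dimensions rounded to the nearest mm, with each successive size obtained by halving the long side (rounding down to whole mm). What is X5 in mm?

Let X0's short side be w mm. w · w√2 = 2.01 m² = 2,010,000 mm², so w ≈ 1192.2 mm and w√2 ≈ 1686.0 mm → X0 = 1192 × 1686 mm.
X1: ⌊1686/2⌋ × 1192 = 843 × 1192 mm
X2: ⌊1192/2⌋ × 843 = 596 × 843 mm
X3: ⌊843/2⌋ × 596 = 421 × 596 mm
X4: ⌊596/2⌋ × 421 = 298 × 421 mm
X5: ⌊421/2⌋ × 298 = 210 × 298 mm

210 × 298 mm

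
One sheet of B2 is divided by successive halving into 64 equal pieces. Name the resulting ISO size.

64 = 2^6, so 6 halving steps.
B2 → B3 → … → B8 after 6 steps.

B8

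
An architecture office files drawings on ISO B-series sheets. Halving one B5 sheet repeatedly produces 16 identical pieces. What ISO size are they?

B9

16 = 2^4, so 4 halving steps.
B5 → B6 → … → B9 after 4 steps.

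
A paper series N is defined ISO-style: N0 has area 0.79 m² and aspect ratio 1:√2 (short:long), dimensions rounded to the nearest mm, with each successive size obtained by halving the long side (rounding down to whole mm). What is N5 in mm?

132 × 186 mm

Let N0's short side be w mm. w · w√2 = 0.79 m² = 790,000 mm², so w ≈ 747.4 mm and w√2 ≈ 1057.0 mm → N0 = 747 × 1057 mm.
N1: ⌊1057/2⌋ × 747 = 528 × 747 mm
N2: ⌊747/2⌋ × 528 = 373 × 528 mm
N3: ⌊528/2⌋ × 373 = 264 × 373 mm
N4: ⌊373/2⌋ × 264 = 186 × 264 mm
N5: ⌊264/2⌋ × 186 = 132 × 186 mm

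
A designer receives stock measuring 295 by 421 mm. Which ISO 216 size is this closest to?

Aspect ratio 421/295 ≈ 1.427 — close to the ISO √2 ≈ 1.414.
In the A-series (A0 area = 1 m²): A3 = 297 × 420 mm.
Off by 3 mm total — nearest standard size.

A3 (297 × 420 mm)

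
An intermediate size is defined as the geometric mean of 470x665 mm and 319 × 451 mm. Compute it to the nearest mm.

387 × 548 mm

Short side: √(470 · 319) = √149930 ≈ 387.2 → 387 mm
Long side: √(665 · 451) = √299915 ≈ 547.6 → 548 mm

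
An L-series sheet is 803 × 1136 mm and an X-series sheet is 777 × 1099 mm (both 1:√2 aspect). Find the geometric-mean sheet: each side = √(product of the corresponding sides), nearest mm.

Short side: √(803 · 777) = √623931 ≈ 789.9 → 790 mm
Long side: √(1136 · 1099) = √1248464 ≈ 1117.3 → 1117 mm

790 × 1117 mm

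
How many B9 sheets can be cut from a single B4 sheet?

Each ISO step halves the sheet: 1 × B4 → 2 × B5 → 4 × B6 → 8 × B7 → …
From B4 to B9 is 5 halving steps: 2^5 = 32.

32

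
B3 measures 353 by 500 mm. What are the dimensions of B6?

125 × 176 mm

B4: ⌊500/2⌋ × 353 = 250 × 353 mm
B5: ⌊353/2⌋ × 250 = 176 × 250 mm
B6: ⌊250/2⌋ × 176 = 125 × 176 mm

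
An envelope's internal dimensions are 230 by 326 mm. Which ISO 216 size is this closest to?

C4 (229 × 324 mm)

Aspect ratio 326/230 ≈ 1.417 — close to the ISO √2 ≈ 1.414.
In the C-series (envelope sizes, between A and B): C4 = 229 × 324 mm.
Off by 3 mm total — nearest standard size.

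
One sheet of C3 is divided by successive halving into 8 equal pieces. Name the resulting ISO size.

C6

8 = 2^3, so 3 halving steps.
C3 → C4 → … → C6 after 3 steps.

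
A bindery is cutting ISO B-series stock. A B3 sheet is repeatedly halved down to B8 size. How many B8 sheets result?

32

Each ISO step halves the sheet: 1 × B3 → 2 × B4 → 4 × B5 → 8 × B6 → …
From B3 to B8 is 5 halving steps: 2^5 = 32.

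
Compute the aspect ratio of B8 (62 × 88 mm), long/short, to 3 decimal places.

1.419

88 / 62 = 1.419
ISO 216 targets √2 ≈ 1.414; the +0.005 deviation is from mm rounding.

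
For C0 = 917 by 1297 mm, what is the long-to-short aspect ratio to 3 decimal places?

1297 / 917 = 1.414
Matches √2 ≈ 1.414 — the ISO 216 defining ratio.

1.414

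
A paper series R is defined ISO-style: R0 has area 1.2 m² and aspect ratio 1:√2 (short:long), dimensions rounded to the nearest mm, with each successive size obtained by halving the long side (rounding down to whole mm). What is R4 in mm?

230 × 325 mm

Let R0's short side be w mm. w · w√2 = 1.2 m² = 1,200,000 mm², so w ≈ 921.2 mm and w√2 ≈ 1302.7 mm → R0 = 921 × 1303 mm.
R1: ⌊1303/2⌋ × 921 = 651 × 921 mm
R2: ⌊921/2⌋ × 651 = 460 × 651 mm
R3: ⌊651/2⌋ × 460 = 325 × 460 mm
R4: ⌊460/2⌋ × 325 = 230 × 325 mm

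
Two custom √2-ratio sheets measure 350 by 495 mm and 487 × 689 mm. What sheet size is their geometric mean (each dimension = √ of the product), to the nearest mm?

Short side: √(350 · 487) = √170450 ≈ 412.9 → 413 mm
Long side: √(495 · 689) = √341055 ≈ 584.0 → 584 mm

413 × 584 mm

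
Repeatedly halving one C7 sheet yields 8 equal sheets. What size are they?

8 = 2^3, so 3 halving steps.
C7 → C8 → … → C10 after 3 steps.

C10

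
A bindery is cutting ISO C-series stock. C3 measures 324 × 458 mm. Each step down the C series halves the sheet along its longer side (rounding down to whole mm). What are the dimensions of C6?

114 × 162 mm

C4: ⌊458/2⌋ × 324 = 229 × 324 mm
C5: ⌊324/2⌋ × 229 = 162 × 229 mm
C6: ⌊229/2⌋ × 162 = 114 × 162 mm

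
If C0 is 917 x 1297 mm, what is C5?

C1: ⌊1297/2⌋ × 917 = 648 × 917 mm
C2: ⌊917/2⌋ × 648 = 458 × 648 mm
C3: ⌊648/2⌋ × 458 = 324 × 458 mm
C4: ⌊458/2⌋ × 324 = 229 × 324 mm
C5: ⌊324/2⌋ × 229 = 162 × 229 mm

162 × 229 mm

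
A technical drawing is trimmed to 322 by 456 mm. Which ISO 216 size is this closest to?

C3 (324 × 458 mm)

Aspect ratio 456/322 ≈ 1.416 — close to the ISO √2 ≈ 1.414.
In the C-series (envelope sizes, between A and B): C3 = 324 × 458 mm.
Off by 4 mm total — nearest standard size.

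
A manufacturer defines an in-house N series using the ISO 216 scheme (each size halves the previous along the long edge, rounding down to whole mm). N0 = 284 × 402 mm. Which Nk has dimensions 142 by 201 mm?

N2

N0: 284 × 402 mm
N1: 201 × 284 mm
N2: 142 × 201 mm
N3: 100 × 142 mm
→ matches N2.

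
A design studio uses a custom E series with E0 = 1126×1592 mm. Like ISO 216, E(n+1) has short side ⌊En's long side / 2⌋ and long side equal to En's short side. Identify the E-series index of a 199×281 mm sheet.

E5

E0: 1126 × 1592 mm
E1: 796 × 1126 mm
E2: 563 × 796 mm
E3: 398 × 563 mm
E4: 281 × 398 mm
E5: 199 × 281 mm
E6: 140 × 199 mm
→ matches E5.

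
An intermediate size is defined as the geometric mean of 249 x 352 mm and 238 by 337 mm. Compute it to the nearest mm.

Short side: √(249 · 238) = √59262 ≈ 243.4 → 243 mm
Long side: √(352 · 337) = √118624 ≈ 344.4 → 344 mm

243 × 344 mm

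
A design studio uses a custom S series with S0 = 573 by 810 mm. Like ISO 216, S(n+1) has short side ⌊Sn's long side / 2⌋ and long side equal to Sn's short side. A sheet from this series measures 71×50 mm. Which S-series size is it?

S0: 573 × 810 mm
S1: 405 × 573 mm
S2: 286 × 405 mm
S3: 202 × 286 mm
S4: 143 × 202 mm
S5: 101 × 143 mm
S6: 71 × 101 mm
S7: 50 × 71 mm
S8: 35 × 50 mm
→ matches S7.

S7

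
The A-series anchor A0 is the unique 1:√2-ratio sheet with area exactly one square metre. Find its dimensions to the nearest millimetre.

Let the short side be w mm. Then the long side is w√2 and w · w√2 = 10⁶ mm².
w² = 10⁶/√2, so w = 1000 / 2^(1/4) ≈ 840.9 mm; long side = 1000 · 2^(1/4) ≈ 1189.2 mm.

841 × 1189 mm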